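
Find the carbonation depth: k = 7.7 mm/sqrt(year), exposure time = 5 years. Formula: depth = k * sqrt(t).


depth = k * sqrt(t)
= 7.7 * sqrt(5)
= 17.22 mm

17.22


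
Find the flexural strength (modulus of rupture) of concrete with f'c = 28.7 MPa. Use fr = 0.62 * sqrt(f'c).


fr = 0.62 * sqrt(28.7)
= 3.321 MPa

3.321


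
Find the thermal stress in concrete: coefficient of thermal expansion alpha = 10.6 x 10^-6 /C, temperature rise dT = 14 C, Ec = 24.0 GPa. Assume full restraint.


sigma = alpha * dT * Ec
= 10.6e-6 * 14 * 24.0 * 1000
= 3.562 MPa

3.562


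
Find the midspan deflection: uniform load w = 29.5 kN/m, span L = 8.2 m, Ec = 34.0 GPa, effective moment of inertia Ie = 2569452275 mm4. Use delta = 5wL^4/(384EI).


Convert: L = 8.2 m = 8200 mm, Ec = 34.0 GPa = 34000 MPa
delta = 5 * 29.5 * 8200^4 / (384 * 34000 * 2569452275)
= 19.88 mm

19.88


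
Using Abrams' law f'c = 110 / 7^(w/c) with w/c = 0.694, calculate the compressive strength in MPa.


f'c = 110 / 7^0.694
= 110 / 3.859
= 28.5 MPa

28.5


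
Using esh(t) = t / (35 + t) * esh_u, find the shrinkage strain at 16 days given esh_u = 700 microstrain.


esh(16) = 16 / (35 + 16) * 700
= 16 / 51 * 700
= 219.6 microstrain

219.6


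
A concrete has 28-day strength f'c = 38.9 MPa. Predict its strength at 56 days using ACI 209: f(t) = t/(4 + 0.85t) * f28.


f(56) = 56 / (4 + 0.85 * 56) * 38.9
= 56 / 51.6 * 38.9
= 42.22 MPa

42.22


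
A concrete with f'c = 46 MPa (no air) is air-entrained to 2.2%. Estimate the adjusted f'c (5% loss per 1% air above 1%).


Strength loss = (2.2 - 1) * 5 = 6.0%
f'c = 46 * (1 - 6.0/100)
= 43.24 MPa

43.24


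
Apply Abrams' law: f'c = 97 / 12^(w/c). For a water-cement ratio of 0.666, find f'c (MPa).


f'c = 97 / 12^0.666
= 97 / 5.233
= 18.54 MPa

18.54


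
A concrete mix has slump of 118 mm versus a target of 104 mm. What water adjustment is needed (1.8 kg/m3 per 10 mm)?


Difference = 104 - 118 = -14 mm
Water adjustment = -14 * 1.8 / 10 = -2.5 kg/m3

-2.5


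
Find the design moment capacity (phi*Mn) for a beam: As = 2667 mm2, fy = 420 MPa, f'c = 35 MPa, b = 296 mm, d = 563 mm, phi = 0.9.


a = As * fy / (0.85 * f'c * b)
= 2667 * 420 / (0.85 * 35 * 296)
= 127.2019 mm
Mn = As * fy * (d - a/2) / 10^6
= 559.3968 kN-m
phi*Mn = 0.9 * 559.3968 = 503.46 kN-m

503.46


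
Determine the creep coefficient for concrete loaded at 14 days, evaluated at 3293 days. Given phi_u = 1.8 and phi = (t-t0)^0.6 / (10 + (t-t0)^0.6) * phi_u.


dt = 3293 - 14 = 3279
phi = 3279^0.6 / (10 + 3279^0.6) * 1.8
= 1.67

1.67


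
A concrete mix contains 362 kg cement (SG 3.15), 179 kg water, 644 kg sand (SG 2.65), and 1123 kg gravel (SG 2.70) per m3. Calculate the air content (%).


Vol cement = 362 / (3.15 * 1000) = 0.114921 m3
Vol water = 179 / 1000 = 0.179 m3
Vol sand = 644 / (2.65 * 1000) = 0.243019 m3
Vol gravel = 1123 / (2.70 * 1000) = 0.415926 m3
Total solid + water volume = 0.952865 m3
Air = (1 - 0.952865) * 100 = 4.71%

4.71


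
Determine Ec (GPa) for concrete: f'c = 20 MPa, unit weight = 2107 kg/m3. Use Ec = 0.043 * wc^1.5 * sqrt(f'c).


Ec = 0.043 * 2107^1.5 * sqrt(20) / 1000
= 18.6 GPa

18.6


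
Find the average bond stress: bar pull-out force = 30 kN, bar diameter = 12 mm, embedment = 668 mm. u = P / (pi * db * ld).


u = P / (pi * db * ld)
= 30 * 1000 / (pi * 12 * 668)
= 1.191 MPa

1.191


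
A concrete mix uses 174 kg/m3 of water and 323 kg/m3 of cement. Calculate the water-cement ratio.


w/c = water / cement
w/c = 174 / 323 = 0.539

0.539


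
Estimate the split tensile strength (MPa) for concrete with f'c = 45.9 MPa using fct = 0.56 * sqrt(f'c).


fct = 0.56 * sqrt(45.9)
= 0.56 * 6.775
= 3.794 MPa

3.794


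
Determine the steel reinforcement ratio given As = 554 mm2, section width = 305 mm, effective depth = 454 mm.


rho = As / (b * d)
= 554 / (305 * 454)
= 0.004

0.004


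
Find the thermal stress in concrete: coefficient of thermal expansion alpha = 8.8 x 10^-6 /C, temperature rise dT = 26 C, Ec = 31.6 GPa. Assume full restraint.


sigma = alpha * dT * Ec
= 8.8e-6 * 26 * 31.6 * 1000
= 7.23 MPa

7.23


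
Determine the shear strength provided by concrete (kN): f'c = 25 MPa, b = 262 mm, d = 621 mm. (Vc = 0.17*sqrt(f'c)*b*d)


Vc = 0.17 * sqrt(25) * 262 * 621 / 1000
= 138.3 kN

138.3


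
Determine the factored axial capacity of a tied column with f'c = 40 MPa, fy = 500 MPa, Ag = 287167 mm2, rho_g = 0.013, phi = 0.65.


Ast = rho * Ag = 0.013 * 287167 = 3733.171 mm2
phi*Pn = 0.65 * 0.80 * (0.85 * 40 * (287167 - 3733.171) + 500 * 3733.171) / 1000
= 5981.73 kN

5981.73


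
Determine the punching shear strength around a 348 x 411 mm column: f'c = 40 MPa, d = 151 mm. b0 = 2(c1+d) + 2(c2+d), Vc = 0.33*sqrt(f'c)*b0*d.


b0 = 2*(348 + 151) + 2*(411 + 151) = 2122 mm
Vc = 0.33 * sqrt(40) * 2122 * 151 / 1000
= 668.75 kN

668.75


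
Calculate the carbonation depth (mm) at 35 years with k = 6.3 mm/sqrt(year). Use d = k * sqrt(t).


depth = k * sqrt(t)
= 6.3 * sqrt(35)
= 37.27 mm

37.27


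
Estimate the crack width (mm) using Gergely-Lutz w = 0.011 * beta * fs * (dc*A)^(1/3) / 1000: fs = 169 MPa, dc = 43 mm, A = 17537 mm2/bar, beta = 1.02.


w = 0.011 * beta * fs * (dc * A)^(1/3) / 1000
= 0.011 * 1.02 * 169 * (43 * 17537)^(1/3) / 1000
= 0.173 mm

0.173


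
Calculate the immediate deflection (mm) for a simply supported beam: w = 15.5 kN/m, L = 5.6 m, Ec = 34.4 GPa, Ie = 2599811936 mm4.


Convert: L = 5.6 m = 5600 mm, Ec = 34.4 GPa = 34400 MPa
delta = 5 * 15.5 * 5600^4 / (384 * 34400 * 2599811936)
= 2.22 mm

2.22


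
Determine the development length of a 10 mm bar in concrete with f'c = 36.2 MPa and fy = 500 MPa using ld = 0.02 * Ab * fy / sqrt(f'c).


Ab = pi * 10^2 / 4 = 78.54 mm2
ld = 0.02 * 78.54 * 500 / sqrt(36.2)
= 130.5 mm

130.5


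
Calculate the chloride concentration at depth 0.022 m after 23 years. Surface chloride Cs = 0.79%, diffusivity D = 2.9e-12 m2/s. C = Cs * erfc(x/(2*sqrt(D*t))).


t_seconds = 23 * 365.25 * 24 * 3600 = 725824800.0 s
arg = 0.022 / (2 * sqrt(2.9e-12 * 725824800.0))
= 0.2398
erfc(0.2398) = 0.7346
C = 0.79 * 0.7346 = 0.5803%

0.5803


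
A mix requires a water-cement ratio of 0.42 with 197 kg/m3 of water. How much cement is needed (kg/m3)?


Cement = water / (w/c)
= 197 / 0.42
= 469.0 kg/m3

469.0


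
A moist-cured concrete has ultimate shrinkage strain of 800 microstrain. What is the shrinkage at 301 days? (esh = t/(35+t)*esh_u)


esh(301) = 301 / (35 + 301) * 800
= 301 / 336 * 800
= 716.7 microstrain

716.7


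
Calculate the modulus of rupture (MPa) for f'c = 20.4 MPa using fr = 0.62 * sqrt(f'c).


fr = 0.62 * sqrt(20.4)
= 2.8 MPa

2.8


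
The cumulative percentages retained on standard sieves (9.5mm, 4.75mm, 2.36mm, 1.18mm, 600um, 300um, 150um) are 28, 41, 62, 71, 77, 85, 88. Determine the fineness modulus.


FM = sum(cumulative % retained) / 100
= 452 / 100
= 4.52

4.52


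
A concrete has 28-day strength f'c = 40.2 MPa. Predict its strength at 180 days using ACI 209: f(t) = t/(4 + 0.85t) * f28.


f(180) = 180 / (4 + 0.85 * 180) * 40.2
= 180 / 157.0 * 40.2
= 46.09 MPa

46.09


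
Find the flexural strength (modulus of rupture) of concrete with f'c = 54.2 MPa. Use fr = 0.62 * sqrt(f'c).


fr = 0.62 * sqrt(54.2)
= 4.564 MPa

4.564


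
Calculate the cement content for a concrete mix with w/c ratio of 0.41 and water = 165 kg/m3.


Cement = water / (w/c)
= 165 / 0.41
= 402.4 kg/m3

402.4


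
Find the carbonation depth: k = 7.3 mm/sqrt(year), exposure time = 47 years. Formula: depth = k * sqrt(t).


depth = k * sqrt(t)
= 7.3 * sqrt(47)
= 50.05 mm

50.05


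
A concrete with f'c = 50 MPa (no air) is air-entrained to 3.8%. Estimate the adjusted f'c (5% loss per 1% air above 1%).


Strength loss = (3.8 - 1) * 5 = 14.0%
f'c = 50 * (1 - 14.0/100)
= 43.0 MPa

43.0


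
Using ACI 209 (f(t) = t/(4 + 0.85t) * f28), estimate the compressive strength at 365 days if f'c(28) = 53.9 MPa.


f(365) = 365 / (4 + 0.85 * 365) * 53.9
= 365 / 314.25 * 53.9
= 62.6 MPa

62.6


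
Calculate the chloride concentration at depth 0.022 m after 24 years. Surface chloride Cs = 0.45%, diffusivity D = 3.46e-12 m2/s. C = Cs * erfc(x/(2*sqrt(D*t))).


t_seconds = 24 * 365.25 * 24 * 3600 = 757382400.0 s
arg = 0.022 / (2 * sqrt(3.46e-12 * 757382400.0))
= 0.2149
erfc(0.2149) = 0.7612
C = 0.45 * 0.7612 = 0.3425%

0.3425


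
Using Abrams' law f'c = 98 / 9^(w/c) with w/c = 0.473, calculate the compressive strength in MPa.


f'c = 98 / 9^0.473
= 98 / 2.827
= 34.66 MPa

34.66


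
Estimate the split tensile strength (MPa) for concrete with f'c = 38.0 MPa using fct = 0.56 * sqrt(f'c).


fct = 0.56 * sqrt(38.0)
= 0.56 * 6.164
= 3.452 MPa

3.452


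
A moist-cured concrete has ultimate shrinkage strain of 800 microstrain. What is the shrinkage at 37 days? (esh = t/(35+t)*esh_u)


esh(37) = 37 / (35 + 37) * 800
= 37 / 72 * 800
= 411.1 microstrain

411.1


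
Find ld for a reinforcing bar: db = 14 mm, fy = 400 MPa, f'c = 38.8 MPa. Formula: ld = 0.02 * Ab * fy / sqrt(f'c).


Ab = pi * 14^2 / 4 = 153.938 mm2
ld = 0.02 * 153.938 * 400 / sqrt(38.8)
= 197.7 mm

197.7


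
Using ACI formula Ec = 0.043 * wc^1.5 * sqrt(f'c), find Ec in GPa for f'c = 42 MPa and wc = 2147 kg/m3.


Ec = 0.043 * 2147^1.5 * sqrt(42) / 1000
= 27.72 GPa

27.72


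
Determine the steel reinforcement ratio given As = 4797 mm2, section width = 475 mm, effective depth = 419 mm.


rho = As / (b * d)
= 4797 / (475 * 419)
= 0.0241

0.0241


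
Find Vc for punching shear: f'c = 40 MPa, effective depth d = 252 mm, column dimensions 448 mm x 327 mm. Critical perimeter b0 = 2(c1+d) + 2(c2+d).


b0 = 2*(448 + 252) + 2*(327 + 252) = 2558 mm
Vc = 0.33 * sqrt(40) * 2558 * 252 / 1000
= 1345.38 kN

1345.38


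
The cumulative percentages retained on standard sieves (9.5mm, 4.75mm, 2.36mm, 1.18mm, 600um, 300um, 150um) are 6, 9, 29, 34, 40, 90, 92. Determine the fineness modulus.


FM = sum(cumulative % retained) / 100
= 300 / 100
= 3.0

3.0


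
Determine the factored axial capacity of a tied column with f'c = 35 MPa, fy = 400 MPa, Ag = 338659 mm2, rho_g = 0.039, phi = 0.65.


Ast = rho * Ag = 0.039 * 338659 = 13207.701 mm2
phi*Pn = 0.65 * 0.80 * (0.85 * 35 * (338659 - 13207.701) + 400 * 13207.701) / 1000
= 7781.93 kN

7781.93


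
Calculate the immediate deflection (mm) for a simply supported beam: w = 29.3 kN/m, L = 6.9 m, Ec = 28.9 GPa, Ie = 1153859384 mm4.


Convert: L = 6.9 m = 6900 mm, Ec = 28.9 GPa = 28900 MPa
delta = 5 * 29.3 * 6900^4 / (384 * 28900 * 1153859384)
= 25.93 mm

25.93


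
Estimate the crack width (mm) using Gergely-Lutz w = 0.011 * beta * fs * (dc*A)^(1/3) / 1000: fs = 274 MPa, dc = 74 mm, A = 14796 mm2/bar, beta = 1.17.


w = 0.011 * beta * fs * (dc * A)^(1/3) / 1000
= 0.011 * 1.17 * 274 * (74 * 14796)^(1/3) / 1000
= 0.363 mm

0.363


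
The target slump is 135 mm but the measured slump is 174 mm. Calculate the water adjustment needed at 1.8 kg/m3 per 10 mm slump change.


Difference = 135 - 174 = -39 mm
Water adjustment = -39 * 1.8 / 10 = -7.0 kg/m3

-7.0


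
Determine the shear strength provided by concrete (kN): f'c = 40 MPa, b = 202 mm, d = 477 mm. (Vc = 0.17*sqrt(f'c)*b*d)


Vc = 0.17 * sqrt(40) * 202 * 477 / 1000
= 103.6 kN

103.6


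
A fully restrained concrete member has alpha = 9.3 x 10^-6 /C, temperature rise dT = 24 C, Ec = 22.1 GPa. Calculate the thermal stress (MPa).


sigma = alpha * dT * Ec
= 9.3e-6 * 24 * 22.1 * 1000
= 4.933 MPa

4.933


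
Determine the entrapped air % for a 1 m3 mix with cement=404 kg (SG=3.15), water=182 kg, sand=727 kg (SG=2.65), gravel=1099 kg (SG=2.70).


Vol cement = 404 / (3.15 * 1000) = 0.128254 m3
Vol water = 182 / 1000 = 0.182 m3
Vol sand = 727 / (2.65 * 1000) = 0.27434 m3
Vol gravel = 1099 / (2.70 * 1000) = 0.407037 m3
Total solid + water volume = 0.991631 m3
Air = (1 - 0.991631) * 100 = 0.84%

0.84


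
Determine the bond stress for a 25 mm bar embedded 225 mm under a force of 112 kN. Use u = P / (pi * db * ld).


u = P / (pi * db * ld)
= 112 * 1000 / (pi * 25 * 225)
= 6.338 MPa

6.338


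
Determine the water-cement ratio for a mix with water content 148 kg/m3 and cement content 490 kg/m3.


w/c = water / cement
w/c = 148 / 490 = 0.302

0.302


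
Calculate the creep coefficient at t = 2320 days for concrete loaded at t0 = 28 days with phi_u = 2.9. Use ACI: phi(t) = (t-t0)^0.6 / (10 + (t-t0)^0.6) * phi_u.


dt = 2320 - 28 = 2292
phi = 2292^0.6 / (10 + 2292^0.6) * 2.9
= 2.645

2.645


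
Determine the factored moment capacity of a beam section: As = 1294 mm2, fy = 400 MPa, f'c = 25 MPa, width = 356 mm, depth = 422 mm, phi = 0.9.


a = As * fy / (0.85 * f'c * b)
= 1294 * 400 / (0.85 * 25 * 356)
= 68.4204 mm
Mn = As * fy * (d - a/2) / 10^6
= 200.72 kN-m
phi*Mn = 0.9 * 200.72 = 180.65 kN-m

180.65


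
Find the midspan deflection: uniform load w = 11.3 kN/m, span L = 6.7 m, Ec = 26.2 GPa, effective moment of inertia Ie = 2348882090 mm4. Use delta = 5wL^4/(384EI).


Convert: L = 6.7 m = 6700 mm, Ec = 26.2 GPa = 26200 MPa
delta = 5 * 11.3 * 6700^4 / (384 * 26200 * 2348882090)
= 4.82 mm

4.82


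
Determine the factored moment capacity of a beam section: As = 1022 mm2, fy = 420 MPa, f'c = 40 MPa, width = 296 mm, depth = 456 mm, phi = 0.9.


a = As * fy / (0.85 * f'c * b)
= 1022 * 420 / (0.85 * 40 * 296)
= 42.651 mm
Mn = As * fy * (d - a/2) / 10^6
= 186.5797 kN-m
phi*Mn = 0.9 * 186.5797 = 167.92 kN-m

167.92


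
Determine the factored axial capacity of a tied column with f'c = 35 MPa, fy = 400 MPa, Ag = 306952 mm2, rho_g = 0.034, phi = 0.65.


Ast = rho * Ag = 0.034 * 306952 = 10436.368 mm2
phi*Pn = 0.65 * 0.80 * (0.85 * 35 * (306952 - 10436.368) + 400 * 10436.368) / 1000
= 6757.86 kN

6757.86


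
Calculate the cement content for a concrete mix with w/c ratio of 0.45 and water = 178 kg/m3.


Cement = water / (w/c)
= 178 / 0.45
= 395.6 kg/m3

395.6


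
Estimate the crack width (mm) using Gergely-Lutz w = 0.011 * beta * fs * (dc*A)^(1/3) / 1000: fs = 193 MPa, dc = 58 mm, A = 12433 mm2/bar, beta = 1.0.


w = 0.011 * beta * fs * (dc * A)^(1/3) / 1000
= 0.011 * 1.0 * 193 * (58 * 12433)^(1/3) / 1000
= 0.19 mm

0.19


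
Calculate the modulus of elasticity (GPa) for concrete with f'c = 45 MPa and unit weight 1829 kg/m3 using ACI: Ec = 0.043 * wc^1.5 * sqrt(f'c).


Ec = 0.043 * 1829^1.5 * sqrt(45) / 1000
= 22.56 GPa

22.56


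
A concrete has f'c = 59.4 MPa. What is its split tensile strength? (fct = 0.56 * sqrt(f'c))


fct = 0.56 * sqrt(59.4)
= 0.56 * 7.707
= 4.316 MPa

4.316


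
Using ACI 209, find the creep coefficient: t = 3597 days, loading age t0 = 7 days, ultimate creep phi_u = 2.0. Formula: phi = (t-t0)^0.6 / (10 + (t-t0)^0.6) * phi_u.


dt = 3597 - 7 = 3590
phi = 3590^0.6 / (10 + 3590^0.6) * 2.0
= 1.863

1.863


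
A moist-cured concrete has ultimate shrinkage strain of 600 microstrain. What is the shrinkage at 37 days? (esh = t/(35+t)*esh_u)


esh(37) = 37 / (35 + 37) * 600
= 37 / 72 * 600
= 308.3 microstrain

308.3


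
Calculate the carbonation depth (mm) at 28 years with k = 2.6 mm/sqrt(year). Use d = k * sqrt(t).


depth = k * sqrt(t)
= 2.6 * sqrt(28)
= 13.76 mm

13.76


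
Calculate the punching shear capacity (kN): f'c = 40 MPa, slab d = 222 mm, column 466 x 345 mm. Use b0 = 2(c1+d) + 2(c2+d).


b0 = 2*(466 + 222) + 2*(345 + 222) = 2510 mm
Vc = 0.33 * sqrt(40) * 2510 * 222 / 1000
= 1162.98 kN

1162.98


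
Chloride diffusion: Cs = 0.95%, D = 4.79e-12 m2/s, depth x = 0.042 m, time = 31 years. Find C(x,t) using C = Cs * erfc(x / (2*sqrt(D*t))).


t_seconds = 31 * 365.25 * 24 * 3600 = 978285600.0 s
arg = 0.042 / (2 * sqrt(4.79e-12 * 978285600.0))
= 0.3068
erfc(0.3068) = 0.6644
C = 0.95 * 0.6644 = 0.6312%

0.6312


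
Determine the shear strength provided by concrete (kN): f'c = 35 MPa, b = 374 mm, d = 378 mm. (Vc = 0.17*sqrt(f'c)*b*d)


Vc = 0.17 * sqrt(35) * 374 * 378 / 1000
= 142.18 kN

142.18


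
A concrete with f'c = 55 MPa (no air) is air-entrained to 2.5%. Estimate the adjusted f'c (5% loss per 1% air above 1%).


Strength loss = (2.5 - 1) * 5 = 7.5%
f'c = 55 * (1 - 7.5/100)
= 50.88 MPa

50.88


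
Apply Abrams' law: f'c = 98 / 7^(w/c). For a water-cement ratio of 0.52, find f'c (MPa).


f'c = 98 / 7^0.52
= 98 / 2.751
= 35.63 MPa

35.63


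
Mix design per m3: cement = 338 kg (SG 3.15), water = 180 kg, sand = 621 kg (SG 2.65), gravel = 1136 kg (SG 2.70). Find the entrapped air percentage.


Vol cement = 338 / (3.15 * 1000) = 0.107302 m3
Vol water = 180 / 1000 = 0.18 m3
Vol sand = 621 / (2.65 * 1000) = 0.23434 m3
Vol gravel = 1136 / (2.70 * 1000) = 0.420741 m3
Total solid + water volume = 0.942382 m3
Air = (1 - 0.942382) * 100 = 5.76%

5.76


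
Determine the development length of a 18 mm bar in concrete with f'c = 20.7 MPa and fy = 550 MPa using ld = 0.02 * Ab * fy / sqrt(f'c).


Ab = pi * 18^2 / 4 = 254.469 mm2
ld = 0.02 * 254.469 * 550 / sqrt(20.7)
= 615.2 mm

615.2


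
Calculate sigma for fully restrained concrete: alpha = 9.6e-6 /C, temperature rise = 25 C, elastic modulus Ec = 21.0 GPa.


sigma = alpha * dT * Ec
= 9.6e-6 * 25 * 21.0 * 1000
= 5.04 MPa

5.04


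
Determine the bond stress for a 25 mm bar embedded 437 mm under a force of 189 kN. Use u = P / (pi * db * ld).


u = P / (pi * db * ld)
= 189 * 1000 / (pi * 25 * 437)
= 5.507 MPa

5.507


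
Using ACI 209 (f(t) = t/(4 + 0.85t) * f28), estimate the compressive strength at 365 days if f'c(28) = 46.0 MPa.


f(365) = 365 / (4 + 0.85 * 365) * 46.0
= 365 / 314.25 * 46.0
= 53.43 MPa

53.43


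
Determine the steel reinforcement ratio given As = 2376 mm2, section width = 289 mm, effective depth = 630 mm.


rho = As / (b * d)
= 2376 / (289 * 630)
= 0.013

0.013


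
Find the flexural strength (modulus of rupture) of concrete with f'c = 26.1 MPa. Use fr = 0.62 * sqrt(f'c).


fr = 0.62 * sqrt(26.1)
= 3.167 MPa

3.167


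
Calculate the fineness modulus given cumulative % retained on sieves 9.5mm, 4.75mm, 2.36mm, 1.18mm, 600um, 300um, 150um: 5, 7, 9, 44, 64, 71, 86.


FM = sum(cumulative % retained) / 100
= 286 / 100
= 2.86

2.86


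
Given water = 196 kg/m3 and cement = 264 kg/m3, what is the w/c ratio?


w/c = water / cement
w/c = 196 / 264 = 0.742

0.742


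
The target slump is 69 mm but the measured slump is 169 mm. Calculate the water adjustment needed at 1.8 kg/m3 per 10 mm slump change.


Difference = 69 - 169 = -100 mm
Water adjustment = -100 * 1.8 / 10 = -18.0 kg/m3

-18.0


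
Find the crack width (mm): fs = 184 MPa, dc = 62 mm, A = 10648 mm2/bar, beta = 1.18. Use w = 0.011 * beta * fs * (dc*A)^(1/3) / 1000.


w = 0.011 * beta * fs * (dc * A)^(1/3) / 1000
= 0.011 * 1.18 * 184 * (62 * 10648)^(1/3) / 1000
= 0.208 mm

0.208


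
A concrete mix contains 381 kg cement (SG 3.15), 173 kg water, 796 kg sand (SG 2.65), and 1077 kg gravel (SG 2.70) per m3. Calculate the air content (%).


Vol cement = 381 / (3.15 * 1000) = 0.120952 m3
Vol water = 173 / 1000 = 0.173 m3
Vol sand = 796 / (2.65 * 1000) = 0.300377 m3
Vol gravel = 1077 / (2.70 * 1000) = 0.398889 m3
Total solid + water volume = 0.993219 m3
Air = (1 - 0.993219) * 100 = 0.68%

0.68


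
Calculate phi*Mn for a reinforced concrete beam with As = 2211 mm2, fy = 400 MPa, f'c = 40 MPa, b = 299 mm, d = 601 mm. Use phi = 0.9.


a = As * fy / (0.85 * f'c * b)
= 2211 * 400 / (0.85 * 40 * 299)
= 86.9959 mm
Mn = As * fy * (d - a/2) / 10^6
= 493.0548 kN-m
phi*Mn = 0.9 * 493.0548 = 443.75 kN-m

443.75


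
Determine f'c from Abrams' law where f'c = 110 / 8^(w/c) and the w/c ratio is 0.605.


f'c = 110 / 8^0.605
= 110 / 3.519
= 31.26 MPa

31.26


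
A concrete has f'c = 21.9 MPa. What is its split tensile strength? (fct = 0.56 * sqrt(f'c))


fct = 0.56 * sqrt(21.9)
= 0.56 * 4.68
= 2.621 MPa

2.621


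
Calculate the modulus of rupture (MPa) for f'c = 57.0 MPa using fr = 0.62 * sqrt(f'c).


fr = 0.62 * sqrt(57.0)
= 4.681 MPa

4.681


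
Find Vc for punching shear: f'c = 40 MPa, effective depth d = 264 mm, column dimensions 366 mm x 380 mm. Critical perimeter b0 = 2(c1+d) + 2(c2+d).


b0 = 2*(366 + 264) + 2*(380 + 264) = 2548 mm
Vc = 0.33 * sqrt(40) * 2548 * 264 / 1000
= 1403.94 kN

1403.94


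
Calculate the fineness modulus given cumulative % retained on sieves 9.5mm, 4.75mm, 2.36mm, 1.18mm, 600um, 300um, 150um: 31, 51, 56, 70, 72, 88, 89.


FM = sum(cumulative % retained) / 100
= 457 / 100
= 4.57

4.57


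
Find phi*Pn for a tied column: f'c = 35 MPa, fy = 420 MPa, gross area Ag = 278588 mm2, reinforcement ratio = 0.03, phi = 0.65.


Ast = rho * Ag = 0.03 * 278588 = 8357.64 mm2
phi*Pn = 0.65 * 0.80 * (0.85 * 35 * (278588 - 8357.64) + 420 * 8357.64) / 1000
= 6005.77 kN

6005.77


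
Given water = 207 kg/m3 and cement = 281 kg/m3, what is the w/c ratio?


w/c = water / cement
w/c = 207 / 281 = 0.737

0.737


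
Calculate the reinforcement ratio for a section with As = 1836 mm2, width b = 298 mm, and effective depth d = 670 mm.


rho = As / (b * d)
= 1836 / (298 * 670)
= 0.0092

0.0092


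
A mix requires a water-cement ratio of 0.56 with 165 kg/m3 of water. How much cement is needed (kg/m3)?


Cement = water / (w/c)
= 165 / 0.56
= 294.6 kg/m3

294.6


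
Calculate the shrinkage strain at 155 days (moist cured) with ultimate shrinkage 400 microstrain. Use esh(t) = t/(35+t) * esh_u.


esh(155) = 155 / (35 + 155) * 400
= 155 / 190 * 400
= 326.3 microstrain

326.3


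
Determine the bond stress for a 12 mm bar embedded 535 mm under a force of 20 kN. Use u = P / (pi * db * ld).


u = P / (pi * db * ld)
= 20 * 1000 / (pi * 12 * 535)
= 0.992 MPa

0.992


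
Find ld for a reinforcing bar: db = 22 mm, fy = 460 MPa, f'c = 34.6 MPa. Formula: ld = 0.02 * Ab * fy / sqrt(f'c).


Ab = pi * 22^2 / 4 = 380.133 mm2
ld = 0.02 * 380.133 * 460 / sqrt(34.6)
= 594.5 mm

594.5


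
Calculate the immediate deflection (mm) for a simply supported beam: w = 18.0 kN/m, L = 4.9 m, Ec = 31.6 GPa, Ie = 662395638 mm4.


Convert: L = 4.9 m = 4900 mm, Ec = 31.6 GPa = 31600 MPa
delta = 5 * 18.0 * 4900^4 / (384 * 31600 * 662395638)
= 6.45 mm

6.45


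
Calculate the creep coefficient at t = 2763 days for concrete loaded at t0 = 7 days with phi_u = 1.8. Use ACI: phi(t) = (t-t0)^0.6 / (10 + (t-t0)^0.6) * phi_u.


dt = 2763 - 7 = 2756
phi = 2756^0.6 / (10 + 2756^0.6) * 1.8
= 1.657

1.657


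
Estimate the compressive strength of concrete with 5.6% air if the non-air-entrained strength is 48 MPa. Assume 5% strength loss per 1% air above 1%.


Strength loss = (5.6 - 1) * 5 = 23.0%
f'c = 48 * (1 - 23.0/100)
= 36.96 MPa

36.96


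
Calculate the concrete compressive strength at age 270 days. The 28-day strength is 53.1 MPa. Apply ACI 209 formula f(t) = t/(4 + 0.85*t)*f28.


f(270) = 270 / (4 + 0.85 * 270) * 53.1
= 270 / 233.5 * 53.1
= 61.4 MPa

61.4


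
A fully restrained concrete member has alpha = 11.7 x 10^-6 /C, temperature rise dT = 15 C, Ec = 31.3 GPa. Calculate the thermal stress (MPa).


sigma = alpha * dT * Ec
= 11.7e-6 * 15 * 31.3 * 1000
= 5.493 MPa

5.493


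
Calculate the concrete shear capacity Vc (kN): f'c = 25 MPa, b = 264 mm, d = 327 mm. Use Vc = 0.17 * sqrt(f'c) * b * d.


Vc = 0.17 * sqrt(25) * 264 * 327 / 1000
= 73.38 kN

73.38


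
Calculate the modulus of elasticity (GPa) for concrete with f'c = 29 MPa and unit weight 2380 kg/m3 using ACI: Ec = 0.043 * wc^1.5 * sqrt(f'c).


Ec = 0.043 * 2380^1.5 * sqrt(29) / 1000
= 26.89 GPa

26.89


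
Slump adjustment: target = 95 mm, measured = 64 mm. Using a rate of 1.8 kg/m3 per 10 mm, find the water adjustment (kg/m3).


Difference = 95 - 64 = 31 mm
Water adjustment = 31 * 1.8 / 10 = 5.6 kg/m3

5.6


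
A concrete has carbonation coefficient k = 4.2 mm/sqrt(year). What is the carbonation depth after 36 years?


depth = k * sqrt(t)
= 4.2 * sqrt(36)
= 25.2 mm

25.2


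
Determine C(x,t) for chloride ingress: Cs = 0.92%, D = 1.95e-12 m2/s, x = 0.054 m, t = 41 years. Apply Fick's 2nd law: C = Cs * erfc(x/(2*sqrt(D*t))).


t_seconds = 41 * 365.25 * 24 * 3600 = 1293861600.0 s
arg = 0.054 / (2 * sqrt(1.95e-12 * 1293861600.0))
= 0.5375
erfc(0.5375) = 0.4471
C = 0.92 * 0.4471 = 0.4114%

0.4114


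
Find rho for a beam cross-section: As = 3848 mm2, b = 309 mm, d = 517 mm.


rho = As / (b * d)
= 3848 / (309 * 517)
= 0.0241

0.0241


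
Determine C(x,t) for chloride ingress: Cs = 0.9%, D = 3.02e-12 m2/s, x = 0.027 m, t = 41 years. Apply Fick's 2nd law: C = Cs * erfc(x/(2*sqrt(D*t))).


t_seconds = 41 * 365.25 * 24 * 3600 = 1293861600.0 s
arg = 0.027 / (2 * sqrt(3.02e-12 * 1293861600.0))
= 0.216
erfc(0.216) = 0.76
C = 0.9 * 0.76 = 0.684%

0.684


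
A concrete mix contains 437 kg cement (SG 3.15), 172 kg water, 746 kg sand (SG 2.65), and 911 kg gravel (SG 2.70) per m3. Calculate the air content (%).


Vol cement = 437 / (3.15 * 1000) = 0.13873 m3
Vol water = 172 / 1000 = 0.172 m3
Vol sand = 746 / (2.65 * 1000) = 0.281509 m3
Vol gravel = 911 / (2.70 * 1000) = 0.337407 m3
Total solid + water volume = 0.929647 m3
Air = (1 - 0.929647) * 100 = 7.04%

7.04


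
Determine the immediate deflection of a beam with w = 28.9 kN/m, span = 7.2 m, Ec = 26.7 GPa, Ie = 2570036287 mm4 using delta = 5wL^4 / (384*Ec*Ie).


Convert: L = 7.2 m = 7200 mm, Ec = 26.7 GPa = 26700 MPa
delta = 5 * 28.9 * 7200^4 / (384 * 26700 * 2570036287)
= 14.74 mm

14.74


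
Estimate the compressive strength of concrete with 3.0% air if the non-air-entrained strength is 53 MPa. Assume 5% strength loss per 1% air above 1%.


Strength loss = (3.0 - 1) * 5 = 10.0%
f'c = 53 * (1 - 10.0/100)
= 47.7 MPa

47.7


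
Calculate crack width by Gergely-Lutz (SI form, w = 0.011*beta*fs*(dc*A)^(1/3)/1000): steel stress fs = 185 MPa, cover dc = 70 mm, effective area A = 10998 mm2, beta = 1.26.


w = 0.011 * beta * fs * (dc * A)^(1/3) / 1000
= 0.011 * 1.26 * 185 * (70 * 10998)^(1/3) / 1000
= 0.235 mm

0.235


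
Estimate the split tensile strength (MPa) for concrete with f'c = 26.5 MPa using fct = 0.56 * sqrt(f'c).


fct = 0.56 * sqrt(26.5)
= 0.56 * 5.148
= 2.883 MPa

2.883


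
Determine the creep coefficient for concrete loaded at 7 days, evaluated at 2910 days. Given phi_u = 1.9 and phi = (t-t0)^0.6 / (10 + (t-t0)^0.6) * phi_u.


dt = 2910 - 7 = 2903
phi = 2903^0.6 / (10 + 2903^0.6) * 1.9
= 1.753

1.753


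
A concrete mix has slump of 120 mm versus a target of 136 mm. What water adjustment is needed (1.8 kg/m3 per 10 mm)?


Difference = 136 - 120 = 16 mm
Water adjustment = 16 * 1.8 / 10 = 2.9 kg/m3

2.9


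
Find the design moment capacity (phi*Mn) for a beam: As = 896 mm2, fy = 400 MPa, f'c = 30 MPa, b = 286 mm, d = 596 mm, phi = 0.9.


a = As * fy / (0.85 * f'c * b)
= 896 * 400 / (0.85 * 30 * 286)
= 49.143 mm
Mn = As * fy * (d - a/2) / 10^6
= 204.8 kN-m
phi*Mn = 0.9 * 204.8 = 184.32 kN-m

184.32


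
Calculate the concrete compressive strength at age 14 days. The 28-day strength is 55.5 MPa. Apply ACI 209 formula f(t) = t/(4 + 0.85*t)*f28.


f(14) = 14 / (4 + 0.85 * 14) * 55.5
= 14 / 15.9 * 55.5
= 48.87 MPa

48.87


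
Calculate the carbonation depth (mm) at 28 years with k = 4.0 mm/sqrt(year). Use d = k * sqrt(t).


depth = k * sqrt(t)
= 4.0 * sqrt(28)
= 21.17 mm

21.17


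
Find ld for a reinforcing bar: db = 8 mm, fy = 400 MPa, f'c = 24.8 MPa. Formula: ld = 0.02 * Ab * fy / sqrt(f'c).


Ab = pi * 8^2 / 4 = 50.265 mm2
ld = 0.02 * 50.265 * 400 / sqrt(24.8)
= 80.7 mm

80.7


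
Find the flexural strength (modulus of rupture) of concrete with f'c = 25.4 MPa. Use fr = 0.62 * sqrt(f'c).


fr = 0.62 * sqrt(25.4)
= 3.125 MPa

3.125


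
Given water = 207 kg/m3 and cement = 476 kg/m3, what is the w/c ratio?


w/c = water / cement
w/c = 207 / 476 = 0.435

0.435


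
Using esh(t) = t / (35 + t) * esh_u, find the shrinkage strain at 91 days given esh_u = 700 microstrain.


esh(91) = 91 / (35 + 91) * 700
= 91 / 126 * 700
= 505.6 microstrain

505.6


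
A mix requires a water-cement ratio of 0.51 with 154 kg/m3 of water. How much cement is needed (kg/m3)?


Cement = water / (w/c)
= 154 / 0.51
= 302.0 kg/m3

302.0


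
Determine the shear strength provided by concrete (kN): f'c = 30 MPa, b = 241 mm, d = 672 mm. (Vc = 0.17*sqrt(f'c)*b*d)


Vc = 0.17 * sqrt(30) * 241 * 672 / 1000
= 150.8 kN

150.8


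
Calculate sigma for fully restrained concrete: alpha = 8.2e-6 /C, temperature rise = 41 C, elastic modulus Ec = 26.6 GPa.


sigma = alpha * dT * Ec
= 8.2e-6 * 41 * 26.6 * 1000
= 8.943 MPa

8.943


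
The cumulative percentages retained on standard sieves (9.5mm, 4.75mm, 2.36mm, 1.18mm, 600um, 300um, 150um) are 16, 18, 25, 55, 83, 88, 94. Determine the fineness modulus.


FM = sum(cumulative % retained) / 100
= 379 / 100
= 3.79

3.79


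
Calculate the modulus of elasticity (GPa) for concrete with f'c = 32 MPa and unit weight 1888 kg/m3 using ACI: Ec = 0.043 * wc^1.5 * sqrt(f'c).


Ec = 0.043 * 1888^1.5 * sqrt(32) / 1000
= 19.95 GPa

19.95


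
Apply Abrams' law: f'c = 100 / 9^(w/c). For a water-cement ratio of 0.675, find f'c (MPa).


f'c = 100 / 9^0.675
= 100 / 4.407
= 22.69 MPa

22.69


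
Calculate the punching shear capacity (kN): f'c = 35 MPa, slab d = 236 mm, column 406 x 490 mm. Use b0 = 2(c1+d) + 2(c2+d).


b0 = 2*(406 + 236) + 2*(490 + 236) = 2736 mm
Vc = 0.33 * sqrt(35) * 2736 * 236 / 1000
= 1260.6 kN

1260.6


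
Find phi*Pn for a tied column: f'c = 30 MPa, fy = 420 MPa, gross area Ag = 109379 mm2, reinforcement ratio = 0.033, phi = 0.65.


Ast = rho * Ag = 0.033 * 109379 = 3609.507 mm2
phi*Pn = 0.65 * 0.80 * (0.85 * 30 * (109379 - 3609.507) + 420 * 3609.507) / 1000
= 2190.82 kN

2190.82


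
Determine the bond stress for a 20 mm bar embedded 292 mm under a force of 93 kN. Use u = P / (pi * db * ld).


u = P / (pi * db * ld)
= 93 * 1000 / (pi * 20 * 292)
= 5.069 MPa

5.069


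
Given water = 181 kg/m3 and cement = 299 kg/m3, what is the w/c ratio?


w/c = water / cement
w/c = 181 / 299 = 0.605

0.605


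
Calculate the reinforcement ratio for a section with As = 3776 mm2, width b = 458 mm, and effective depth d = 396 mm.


rho = As / (b * d)
= 3776 / (458 * 396)
= 0.0208

0.0208


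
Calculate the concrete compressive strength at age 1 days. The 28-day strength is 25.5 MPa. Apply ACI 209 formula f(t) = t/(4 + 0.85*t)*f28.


f(1) = 1 / (4 + 0.85 * 1) * 25.5
= 1 / 4.85 * 25.5
= 5.26 MPa

5.26


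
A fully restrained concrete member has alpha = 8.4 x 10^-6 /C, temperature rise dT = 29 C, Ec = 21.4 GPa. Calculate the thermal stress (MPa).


sigma = alpha * dT * Ec
= 8.4e-6 * 29 * 21.4 * 1000
= 5.213 MPa

5.213


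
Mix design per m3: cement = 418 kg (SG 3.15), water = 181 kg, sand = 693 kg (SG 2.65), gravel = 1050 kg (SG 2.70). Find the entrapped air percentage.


Vol cement = 418 / (3.15 * 1000) = 0.132698 m3
Vol water = 181 / 1000 = 0.181 m3
Vol sand = 693 / (2.65 * 1000) = 0.261509 m3
Vol gravel = 1050 / (2.70 * 1000) = 0.388889 m3
Total solid + water volume = 0.964097 m3
Air = (1 - 0.964097) * 100 = 3.59%

3.59


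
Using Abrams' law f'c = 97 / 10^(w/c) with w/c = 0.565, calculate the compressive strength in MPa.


f'c = 97 / 10^0.565
= 97 / 3.673
= 26.41 MPa

26.41


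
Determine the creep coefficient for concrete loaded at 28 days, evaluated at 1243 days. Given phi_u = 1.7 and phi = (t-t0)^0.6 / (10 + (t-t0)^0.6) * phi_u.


dt = 1243 - 28 = 1215
phi = 1215^0.6 / (10 + 1215^0.6) * 1.7
= 1.49

1.49


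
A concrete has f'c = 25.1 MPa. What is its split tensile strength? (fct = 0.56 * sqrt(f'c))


fct = 0.56 * sqrt(25.1)
= 0.56 * 5.01
= 2.806 MPa

2.806


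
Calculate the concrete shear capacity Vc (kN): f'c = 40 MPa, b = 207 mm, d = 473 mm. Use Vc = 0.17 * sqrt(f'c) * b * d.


Vc = 0.17 * sqrt(40) * 207 * 473 / 1000
= 105.27 kN

105.27


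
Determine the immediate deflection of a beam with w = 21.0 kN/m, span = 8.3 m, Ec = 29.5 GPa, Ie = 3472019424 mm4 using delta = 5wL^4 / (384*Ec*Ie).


Convert: L = 8.3 m = 8300 mm, Ec = 29.5 GPa = 29500 MPa
delta = 5 * 21.0 * 8300^4 / (384 * 29500 * 3472019424)
= 12.67 mm

12.67


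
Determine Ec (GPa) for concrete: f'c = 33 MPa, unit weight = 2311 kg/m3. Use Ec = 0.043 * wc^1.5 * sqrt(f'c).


Ec = 0.043 * 2311^1.5 * sqrt(33) / 1000
= 27.44 GPa

27.44


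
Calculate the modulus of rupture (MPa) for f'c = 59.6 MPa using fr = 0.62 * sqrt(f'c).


fr = 0.62 * sqrt(59.6)
= 4.786 MPa

4.786


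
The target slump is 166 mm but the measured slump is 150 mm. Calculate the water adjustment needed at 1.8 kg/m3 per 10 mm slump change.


Difference = 166 - 150 = 16 mm
Water adjustment = 16 * 1.8 / 10 = 2.9 kg/m3

2.9


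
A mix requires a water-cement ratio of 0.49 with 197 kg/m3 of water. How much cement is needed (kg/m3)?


Cement = water / (w/c)
= 197 / 0.49
= 402.0 kg/m3

402.0


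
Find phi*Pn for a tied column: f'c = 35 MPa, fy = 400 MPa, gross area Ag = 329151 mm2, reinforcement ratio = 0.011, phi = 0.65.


Ast = rho * Ag = 0.011 * 329151 = 3620.661 mm2
phi*Pn = 0.65 * 0.80 * (0.85 * 35 * (329151 - 3620.661) + 400 * 3620.661) / 1000
= 5789.05 kN

5789.05


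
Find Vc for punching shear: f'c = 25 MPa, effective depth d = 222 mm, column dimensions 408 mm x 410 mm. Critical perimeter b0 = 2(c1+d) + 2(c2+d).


b0 = 2*(408 + 222) + 2*(410 + 222) = 2524 mm
Vc = 0.33 * sqrt(25) * 2524 * 222 / 1000
= 924.54 kN

924.54


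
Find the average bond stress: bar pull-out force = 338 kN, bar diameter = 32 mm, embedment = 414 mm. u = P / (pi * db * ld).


u = P / (pi * db * ld)
= 338 * 1000 / (pi * 32 * 414)
= 8.121 MPa

8.121


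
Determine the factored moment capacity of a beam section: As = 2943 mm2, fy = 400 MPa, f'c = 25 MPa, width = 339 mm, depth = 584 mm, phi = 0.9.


a = As * fy / (0.85 * f'c * b)
= 2943 * 400 / (0.85 * 25 * 339)
= 163.4149 mm
Mn = As * fy * (d - a/2) / 10^6
= 591.2988 kN-m
phi*Mn = 0.9 * 591.2988 = 532.17 kN-m

532.17


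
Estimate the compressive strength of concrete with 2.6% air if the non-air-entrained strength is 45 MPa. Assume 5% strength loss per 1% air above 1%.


Strength loss = (2.6 - 1) * 5 = 8.0%
f'c = 45 * (1 - 8.0/100)
= 41.4 MPa

41.4


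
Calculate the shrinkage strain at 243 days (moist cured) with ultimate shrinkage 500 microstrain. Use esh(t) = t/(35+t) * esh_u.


esh(243) = 243 / (35 + 243) * 500
= 243 / 278 * 500
= 437.1 microstrain

437.1


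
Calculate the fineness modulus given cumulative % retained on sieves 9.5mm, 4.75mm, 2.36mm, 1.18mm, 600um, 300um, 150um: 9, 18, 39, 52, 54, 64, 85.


FM = sum(cumulative % retained) / 100
= 321 / 100
= 3.21

3.21


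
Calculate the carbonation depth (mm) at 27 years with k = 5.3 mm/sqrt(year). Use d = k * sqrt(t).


depth = k * sqrt(t)
= 5.3 * sqrt(27)
= 27.54 mm

27.54


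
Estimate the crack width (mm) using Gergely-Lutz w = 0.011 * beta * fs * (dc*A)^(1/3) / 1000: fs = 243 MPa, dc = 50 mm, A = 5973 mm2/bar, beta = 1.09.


w = 0.011 * beta * fs * (dc * A)^(1/3) / 1000
= 0.011 * 1.09 * 243 * (50 * 5973)^(1/3) / 1000
= 0.195 mm

0.195


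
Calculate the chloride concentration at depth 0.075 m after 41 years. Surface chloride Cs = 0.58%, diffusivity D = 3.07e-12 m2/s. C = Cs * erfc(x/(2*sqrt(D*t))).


t_seconds = 41 * 365.25 * 24 * 3600 = 1293861600.0 s
arg = 0.075 / (2 * sqrt(3.07e-12 * 1293861600.0))
= 0.595
erfc(0.595) = 0.4001
C = 0.58 * 0.4001 = 0.2321%

0.2321


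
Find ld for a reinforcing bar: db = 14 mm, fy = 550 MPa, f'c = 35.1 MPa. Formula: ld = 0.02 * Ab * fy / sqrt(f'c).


Ab = pi * 14^2 / 4 = 153.938 mm2
ld = 0.02 * 153.938 * 550 / sqrt(35.1)
= 285.8 mm

285.8


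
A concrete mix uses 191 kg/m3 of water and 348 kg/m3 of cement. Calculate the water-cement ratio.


w/c = water / cement
w/c = 191 / 348 = 0.549

0.549


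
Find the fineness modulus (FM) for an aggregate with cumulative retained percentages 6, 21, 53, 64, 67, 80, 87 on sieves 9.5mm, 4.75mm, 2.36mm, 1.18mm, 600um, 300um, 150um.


FM = sum(cumulative % retained) / 100
= 378 / 100
= 3.78

3.78


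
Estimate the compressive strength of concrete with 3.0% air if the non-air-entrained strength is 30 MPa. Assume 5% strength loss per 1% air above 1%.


Strength loss = (3.0 - 1) * 5 = 10.0%
f'c = 30 * (1 - 10.0/100)
= 27.0 MPa

27.0


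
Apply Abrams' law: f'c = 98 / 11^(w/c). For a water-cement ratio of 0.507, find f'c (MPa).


f'c = 98 / 11^0.507
= 98 / 3.373
= 29.06 MPa

29.06


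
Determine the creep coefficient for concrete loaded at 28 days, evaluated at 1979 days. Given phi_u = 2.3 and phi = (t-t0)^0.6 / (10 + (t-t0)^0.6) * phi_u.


dt = 1979 - 28 = 1951
phi = 1951^0.6 / (10 + 1951^0.6) * 2.3
= 2.079

2.079


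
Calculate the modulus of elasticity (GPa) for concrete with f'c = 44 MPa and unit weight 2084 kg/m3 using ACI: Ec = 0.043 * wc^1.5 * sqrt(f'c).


Ec = 0.043 * 2084^1.5 * sqrt(44) / 1000
= 27.14 GPa

27.14


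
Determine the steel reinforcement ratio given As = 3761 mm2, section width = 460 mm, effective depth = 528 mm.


rho = As / (b * d)
= 3761 / (460 * 528)
= 0.0155

0.0155


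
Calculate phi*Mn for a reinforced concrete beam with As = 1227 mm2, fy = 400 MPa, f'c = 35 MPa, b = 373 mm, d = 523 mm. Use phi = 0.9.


a = As * fy / (0.85 * f'c * b)
= 1227 * 400 / (0.85 * 35 * 373)
= 44.2292 mm
Mn = As * fy * (d - a/2) / 10^6
= 245.8346 kN-m
phi*Mn = 0.9 * 245.8346 = 221.25 kN-m

221.25


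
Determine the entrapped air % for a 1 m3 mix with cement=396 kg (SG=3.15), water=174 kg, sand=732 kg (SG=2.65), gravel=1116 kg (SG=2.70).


Vol cement = 396 / (3.15 * 1000) = 0.125714 m3
Vol water = 174 / 1000 = 0.174 m3
Vol sand = 732 / (2.65 * 1000) = 0.276226 m3
Vol gravel = 1116 / (2.70 * 1000) = 0.413333 m3
Total solid + water volume = 0.989274 m3
Air = (1 - 0.989274) * 100 = 1.07%

1.07


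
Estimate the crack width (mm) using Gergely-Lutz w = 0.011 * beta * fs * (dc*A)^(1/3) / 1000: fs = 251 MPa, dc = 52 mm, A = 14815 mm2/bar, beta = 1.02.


w = 0.011 * beta * fs * (dc * A)^(1/3) / 1000
= 0.011 * 1.02 * 251 * (52 * 14815)^(1/3) / 1000
= 0.258 mm

0.258


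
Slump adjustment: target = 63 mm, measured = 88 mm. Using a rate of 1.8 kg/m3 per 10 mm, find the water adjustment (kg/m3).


Difference = 63 - 88 = -25 mm
Water adjustment = -25 * 1.8 / 10 = -4.5 kg/m3

-4.5


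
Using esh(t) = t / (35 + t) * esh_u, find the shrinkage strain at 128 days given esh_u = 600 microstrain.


esh(128) = 128 / (35 + 128) * 600
= 128 / 163 * 600
= 471.2 microstrain

471.2


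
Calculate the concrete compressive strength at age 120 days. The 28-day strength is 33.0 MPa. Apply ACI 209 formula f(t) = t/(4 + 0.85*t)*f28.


f(120) = 120 / (4 + 0.85 * 120) * 33.0
= 120 / 106.0 * 33.0
= 37.36 MPa

37.36


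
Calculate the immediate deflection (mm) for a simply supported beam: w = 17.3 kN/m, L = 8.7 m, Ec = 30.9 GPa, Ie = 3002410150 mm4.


Convert: L = 8.7 m = 8700 mm, Ec = 30.9 GPa = 30900 MPa
delta = 5 * 17.3 * 8700^4 / (384 * 30900 * 3002410150)
= 13.91 mm

13.91


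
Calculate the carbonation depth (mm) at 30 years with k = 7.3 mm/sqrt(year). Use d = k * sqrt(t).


depth = k * sqrt(t)
= 7.3 * sqrt(30)
= 39.98 mm

39.98


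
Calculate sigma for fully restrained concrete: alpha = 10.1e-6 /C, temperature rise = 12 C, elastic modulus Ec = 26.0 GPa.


sigma = alpha * dT * Ec
= 10.1e-6 * 12 * 26.0 * 1000
= 3.151 MPa

3.151


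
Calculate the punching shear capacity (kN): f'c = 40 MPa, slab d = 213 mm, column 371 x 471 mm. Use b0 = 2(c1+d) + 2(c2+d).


b0 = 2*(371 + 213) + 2*(471 + 213) = 2536 mm
Vc = 0.33 * sqrt(40) * 2536 * 213 / 1000
= 1127.39 kN

1127.39
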